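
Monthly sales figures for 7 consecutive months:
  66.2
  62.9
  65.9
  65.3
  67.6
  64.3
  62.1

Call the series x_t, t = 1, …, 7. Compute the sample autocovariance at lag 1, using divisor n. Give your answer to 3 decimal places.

-0.437

Mean x̄ = (66.2 + 62.9 + 65.9 + 65.3 + 67.6 + 64.3 + 62.1)/7 = 64.9000
Σ_{t=1}^{6}(x_t−x̄)(x_{t+1}−x̄) = -3.0600
γ_1 = -3.0600 / 7 = -0.437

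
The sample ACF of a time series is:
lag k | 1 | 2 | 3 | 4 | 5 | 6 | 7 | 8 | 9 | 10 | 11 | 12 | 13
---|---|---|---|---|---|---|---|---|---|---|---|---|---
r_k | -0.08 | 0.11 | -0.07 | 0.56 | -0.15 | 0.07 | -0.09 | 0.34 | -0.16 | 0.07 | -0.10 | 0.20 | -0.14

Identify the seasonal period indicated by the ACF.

The largest autocorrelation is r_4 = 0.56, with weaker echoes at lags 8 (0.34) and 12 (0.20); the remaining lags stay at or below 0.11.
The dominant spike at lag 4 indicates a seasonal period of 4.

4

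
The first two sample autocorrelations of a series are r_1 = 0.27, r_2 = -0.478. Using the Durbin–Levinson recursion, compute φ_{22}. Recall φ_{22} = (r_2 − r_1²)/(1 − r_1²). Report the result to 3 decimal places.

-0.594

φ_{22} = (r_2 − r_1²) / (1 − r_1²)
r_1² = (0.27)² = 0.0729
Numerator = -0.478 − 0.0729 = -0.5509; denominator = 1 − 0.0729 = 0.9271
φ_{22} = -0.5509 / 0.9271 = -0.594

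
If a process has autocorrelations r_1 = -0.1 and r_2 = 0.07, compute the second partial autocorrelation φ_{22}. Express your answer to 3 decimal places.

φ_{22} = (r_2 − r_1²) / (1 − r_1²)
r_1² = (-0.1)² = 0.01
Numerator = 0.07 − 0.0100 = 0.0600; denominator = 1 − 0.0100 = 0.9900
φ_{22} = 0.0600 / 0.9900 = 0.061

0.061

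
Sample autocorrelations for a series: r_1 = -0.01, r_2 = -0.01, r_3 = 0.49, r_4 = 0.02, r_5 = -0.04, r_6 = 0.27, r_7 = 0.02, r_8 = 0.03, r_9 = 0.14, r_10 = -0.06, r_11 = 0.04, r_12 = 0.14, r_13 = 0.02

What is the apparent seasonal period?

The largest autocorrelation is r_3 = 0.49, with a weaker echo at lag 6 (0.27); the remaining lags stay at or below 0.14.
The dominant spike at lag 3 indicates a seasonal period of 3.

3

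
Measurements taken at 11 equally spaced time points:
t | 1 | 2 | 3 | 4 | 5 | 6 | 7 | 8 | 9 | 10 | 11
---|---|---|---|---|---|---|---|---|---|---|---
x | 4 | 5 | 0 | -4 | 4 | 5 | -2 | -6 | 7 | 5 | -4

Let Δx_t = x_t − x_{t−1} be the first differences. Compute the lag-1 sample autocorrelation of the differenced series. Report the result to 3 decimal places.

First differences Δx: 1, -5, -4, 8, 1, -7, -4, 13, -2, -9
Mean of differences = -0.8000
Numerator Σ(Δx_t−Δx̄)(Δx_{t+1}−Δx̄) = -48.6400
Denominator Σ(Δx_t−Δx̄)² = 419.6000
r_1(Δx) = -48.6400 / 419.6000 = -0.116

-0.116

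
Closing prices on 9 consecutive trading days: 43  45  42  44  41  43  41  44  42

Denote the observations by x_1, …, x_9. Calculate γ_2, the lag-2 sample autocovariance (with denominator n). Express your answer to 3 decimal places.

Mean x̄ = (43 + 45 + 42 + 44 + 41 + 43 + 41 + 44 + 42)/9 = 42.7778
Σ_{t=1}^{7}(x_t−x̄)(x_{t+2}−x̄) = 9.0123
γ_2 = 9.0123 / 9 = 1.001

1.001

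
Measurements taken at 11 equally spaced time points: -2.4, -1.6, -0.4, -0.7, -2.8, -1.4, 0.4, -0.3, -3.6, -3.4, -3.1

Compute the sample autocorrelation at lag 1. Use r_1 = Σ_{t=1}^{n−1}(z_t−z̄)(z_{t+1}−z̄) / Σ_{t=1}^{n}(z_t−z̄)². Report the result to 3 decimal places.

Mean z̄ = (-2.4 − 1.6 − 0.4 − 0.7 − 2.8 − 1.4 + 0.4 − 0.3 − 3.6 − 3.4 − 3.1)/11 = -1.7545
Numerator Σ_{t=1}^{10}(z_t−z̄)(z_{t+1}−z̄) = 6.5288
Denominator Σ(z_t−z̄)² = 19.2873
r_1 = 6.5288 / 19.2873 = 0.339

0.339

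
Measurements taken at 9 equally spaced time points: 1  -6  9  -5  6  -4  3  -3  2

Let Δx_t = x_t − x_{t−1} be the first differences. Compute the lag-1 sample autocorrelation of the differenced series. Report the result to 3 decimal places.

First differences Δx: -7, 15, -14, 11, -10, 7, -6, 5
Mean of differences = 0.1250
Numerator Σ(Δx_t−Δx̄)(Δx_{t+1}−Δx̄) = -721.3906
Denominator Σ(Δx_t−Δx̄)² = 800.8750
r_1(Δx) = -721.3906 / 800.8750 = -0.901

-0.901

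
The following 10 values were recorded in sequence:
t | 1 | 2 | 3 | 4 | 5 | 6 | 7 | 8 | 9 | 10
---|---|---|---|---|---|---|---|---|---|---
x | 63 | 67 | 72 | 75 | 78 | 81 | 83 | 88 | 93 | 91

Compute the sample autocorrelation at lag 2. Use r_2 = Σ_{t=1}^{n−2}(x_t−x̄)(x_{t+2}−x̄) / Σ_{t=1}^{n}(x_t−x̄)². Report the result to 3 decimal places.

0.371

Mean x̄ = (63 + 67 + 72 + 75 + 78 + 81 + 83 + 88 + 93 + 91)/10 = 79.1000
Numerator Σ_{t=1}^{8}(x_t−x̄)(x_{t+2}−x̄) = 336.6800
Denominator Σ(x_t−x̄)² = 906.9000
r_2 = 336.6800 / 906.9000 = 0.371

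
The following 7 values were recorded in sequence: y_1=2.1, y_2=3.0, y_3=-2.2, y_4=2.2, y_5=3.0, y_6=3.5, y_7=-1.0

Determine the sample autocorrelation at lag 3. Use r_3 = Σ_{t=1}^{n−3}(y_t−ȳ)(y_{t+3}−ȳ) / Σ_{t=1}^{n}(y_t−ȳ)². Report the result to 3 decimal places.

-0.222

Mean ȳ = (2.1 + 3.0 − 2.2 + 2.2 + 3.0 + 3.5 − 1.0)/7 = 1.5143
Deviations from mean: 0.5857, 1.4857, -3.7143, 0.6857, 1.4857, 1.9857, -2.5143
Σ(y_t−ȳ)(y_{t+3}−ȳ) = (0.4016) + (2.2073) + (-7.3755) + (-1.7241) = -6.4906
Denominator Σ(y_t−ȳ)² = 29.2886
r_3 = -6.4906 / 29.2886 = -0.222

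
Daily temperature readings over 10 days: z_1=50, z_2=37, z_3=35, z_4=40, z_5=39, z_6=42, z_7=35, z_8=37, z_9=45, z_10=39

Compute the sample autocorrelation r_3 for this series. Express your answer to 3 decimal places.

0.053

Mean z̄ = (50 + 37 + 35 + 40 + 39 + 42 + 35 + 37 + 45 + 39)/10 = 39.9000
Σ(z_t−z̄)(z_{t+3}−z̄) = (1.0100) + (2.6100) + (-10.2900) + (-0.4900) + (2.6100) + (10.7100) + (4.4100) = 10.5700
Denominator Σ(z_t−z̄)² = 198.9000
r_3 = 10.5700 / 198.9000 = 0.053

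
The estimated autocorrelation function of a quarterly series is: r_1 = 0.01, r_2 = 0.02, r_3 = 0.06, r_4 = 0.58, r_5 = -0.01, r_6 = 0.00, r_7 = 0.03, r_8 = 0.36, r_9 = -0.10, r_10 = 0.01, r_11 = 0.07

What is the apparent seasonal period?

The largest autocorrelation is r_4 = 0.58, with a weaker echo at lag 8 (0.36); the remaining lags stay at or below 0.07.
The dominant spike at lag 4 indicates a seasonal period of 4.

4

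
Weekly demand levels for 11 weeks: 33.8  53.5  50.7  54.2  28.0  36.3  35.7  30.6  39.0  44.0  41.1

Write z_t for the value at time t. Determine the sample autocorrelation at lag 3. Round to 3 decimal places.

Mean z̄ = (33.8 + 53.5 + 50.7 + 54.2 + 28.0 + 36.3 + 35.7 + 30.6 + 39.0 + 44.0 + 41.1)/11 = 40.6273
Numerator Σ_{t=1}^{8}(z_t−z̄)(z_{t+3}−z̄) = -253.3759
Denominator Σ(z_t−z̄)² = 815.2418
r_3 = -253.3759 / 815.2418 = -0.311

-0.311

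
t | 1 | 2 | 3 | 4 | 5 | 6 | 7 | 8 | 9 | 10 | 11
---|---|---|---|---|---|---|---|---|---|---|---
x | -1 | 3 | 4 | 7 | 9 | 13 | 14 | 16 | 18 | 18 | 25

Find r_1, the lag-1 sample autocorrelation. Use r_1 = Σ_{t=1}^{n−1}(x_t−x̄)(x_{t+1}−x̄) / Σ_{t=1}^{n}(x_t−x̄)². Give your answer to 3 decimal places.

Mean x̄ = (-1 + 3 + 4 + 7 + 9 + 13 + 14 + 16 + 18 + 18 + 25)/11 = 11.4545
Numerator Σ_{t=1}^{10}(x_t−x̄)(x_{t+1}−x̄) = 385.4298
Denominator Σ(x_t−x̄)² = 606.7273
r_1 = 385.4298 / 606.7273 = 0.635

0.635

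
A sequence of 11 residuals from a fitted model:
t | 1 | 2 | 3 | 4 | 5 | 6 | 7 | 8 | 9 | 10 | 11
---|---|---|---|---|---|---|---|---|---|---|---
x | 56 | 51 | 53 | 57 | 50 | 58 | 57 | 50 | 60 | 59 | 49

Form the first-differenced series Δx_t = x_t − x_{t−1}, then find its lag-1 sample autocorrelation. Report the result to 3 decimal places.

-0.376

First differences Δx: -5, 2, 4, -7, 8, -1, -7, 10, -1, -10
Mean of differences = -0.7000
Numerator Σ(Δx_t−Δx̄)(Δx_{t+1}−Δx̄) = -151.8900
Denominator Σ(Δx_t−Δx̄)² = 404.1000
r_1(Δx) = -151.8900 / 404.1000 = -0.376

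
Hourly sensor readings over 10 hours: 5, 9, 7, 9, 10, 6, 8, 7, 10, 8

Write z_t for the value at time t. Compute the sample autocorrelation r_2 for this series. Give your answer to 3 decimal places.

Mean z̄ = (5 + 9 + 7 + 9 + 10 + 6 + 8 + 7 + 10 + 8)/10 = 7.9000
Numerator Σ_{t=1}^{8}(z_t−z̄)(z_{t+2}−z̄) = 1.8800
Denominator Σ(z_t−z̄)² = 24.9000
r_2 = 1.8800 / 24.9000 = 0.076

0.076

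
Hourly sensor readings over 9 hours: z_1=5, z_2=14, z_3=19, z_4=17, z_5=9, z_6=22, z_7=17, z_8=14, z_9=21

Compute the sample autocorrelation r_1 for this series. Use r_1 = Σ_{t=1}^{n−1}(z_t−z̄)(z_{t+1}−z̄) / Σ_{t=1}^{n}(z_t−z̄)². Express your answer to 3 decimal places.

-0.148

Mean z̄ = (5 + 14 + 19 + 17 + 9 + 22 + 17 + 14 + 21)/9 = 15.3333
Numerator Σ_{t=1}^{8}(z_t−z̄)(z_{t+1}−z̄) = -36.4444
Denominator Σ(z_t−z̄)² = 246.0000
r_1 = -36.4444 / 246.0000 = -0.148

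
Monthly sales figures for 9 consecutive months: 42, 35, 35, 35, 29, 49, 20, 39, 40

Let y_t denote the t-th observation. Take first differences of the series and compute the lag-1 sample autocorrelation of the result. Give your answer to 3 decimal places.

First differences Δy: -7, 0, 0, -6, 20, -29, 19, 1
Mean of differences = -0.2500
Numerator Σ(Δy_t−Δȳ)(Δy_{t+1}−Δȳ) = -1231.0625
Denominator Σ(Δy_t−Δȳ)² = 1687.5000
r_1(Δy) = -1231.0625 / 1687.5000 = -0.730

-0.730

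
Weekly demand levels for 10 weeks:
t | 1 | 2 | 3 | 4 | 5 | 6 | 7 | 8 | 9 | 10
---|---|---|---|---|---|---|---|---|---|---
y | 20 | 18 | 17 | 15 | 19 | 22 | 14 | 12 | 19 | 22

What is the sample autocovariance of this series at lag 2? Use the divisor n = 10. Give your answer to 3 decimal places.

Mean ȳ = (20 + 18 + 17 + 15 + 19 + 22 + 14 + 12 + 19 + 22)/10 = 17.8000
Σ_{t=1}^{8}(y_t−ȳ)(y_{t+2}−ȳ) = -72.8800
γ_2 = -72.8800 / 10 = -7.288

-7.288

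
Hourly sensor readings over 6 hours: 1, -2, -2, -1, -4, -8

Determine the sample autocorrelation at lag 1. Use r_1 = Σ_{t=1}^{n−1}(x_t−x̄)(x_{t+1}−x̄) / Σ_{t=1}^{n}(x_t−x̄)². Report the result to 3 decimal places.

Mean x̄ = (1 − 2 − 2 − 1 − 4 − 8)/6 = -2.6667
Deviations from mean: 3.6667, 0.6667, 0.6667, 1.6667, -1.3333, -5.3333
Σ(x_t−x̄)(x_{t+1}−x̄) = (2.4444) + (0.4444) + (1.1111) + (-2.2222) + (7.1111) = 8.8889
Denominator Σ(x_t−x̄)² = 47.3333
r_1 = 8.8889 / 47.3333 = 0.188

0.188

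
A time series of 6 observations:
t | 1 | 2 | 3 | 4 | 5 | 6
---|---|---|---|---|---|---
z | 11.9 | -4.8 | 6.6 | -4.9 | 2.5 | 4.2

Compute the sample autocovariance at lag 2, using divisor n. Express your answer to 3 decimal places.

13.374

Mean z̄ = (11.9 − 4.8 + 6.6 − 4.9 + 2.5 + 4.2)/6 = 2.5833
Σ_{t=1}^{4}(z_t−z̄)(z_{t+2}−z̄) = 80.2411
γ_2 = 80.2411 / 6 = 13.374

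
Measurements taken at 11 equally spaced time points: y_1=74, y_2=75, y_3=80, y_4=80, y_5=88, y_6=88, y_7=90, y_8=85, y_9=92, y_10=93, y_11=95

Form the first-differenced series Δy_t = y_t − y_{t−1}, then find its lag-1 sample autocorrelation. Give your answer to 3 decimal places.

-0.568

First differences Δy: 1, 5, 0, 8, 0, 2, -5, 7, 1, 2
Mean of differences = 2.1000
Numerator Σ(Δy_t−Δȳ)(Δy_{t+1}−Δȳ) = -73.2100
Denominator Σ(Δy_t−Δȳ)² = 128.9000
r_1(Δy) = -73.2100 / 128.9000 = -0.568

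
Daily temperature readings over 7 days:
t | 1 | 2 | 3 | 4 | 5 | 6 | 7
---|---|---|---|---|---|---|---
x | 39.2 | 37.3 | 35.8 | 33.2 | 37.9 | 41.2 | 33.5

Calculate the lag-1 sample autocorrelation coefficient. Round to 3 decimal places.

Mean x̄ = (39.2 + 37.3 + 35.8 + 33.2 + 37.9 + 41.2 + 33.5)/7 = 36.8714
Numerator Σ_{t=1}^{6}(x_t−x̄)(x_{t+1}−x̄) = -9.4451
Denominator Σ(x_t−x̄)² = 51.3943
r_1 = -9.4451 / 51.3943 = -0.184

-0.184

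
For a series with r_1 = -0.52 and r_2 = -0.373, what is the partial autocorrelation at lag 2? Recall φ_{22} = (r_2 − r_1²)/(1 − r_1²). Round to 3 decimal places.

-0.882

φ_{22} = (r_2 − r_1²) / (1 − r_1²)
r_1² = (-0.52)² = 0.2704
Numerator = -0.373 − 0.2704 = -0.6434; denominator = 1 − 0.2704 = 0.7296
φ_{22} = -0.6434 / 0.7296 = -0.882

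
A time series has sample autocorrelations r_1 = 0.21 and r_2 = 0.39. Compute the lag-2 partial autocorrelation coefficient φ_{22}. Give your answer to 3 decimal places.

φ_{22} = (r_2 − r_1²) / (1 − r_1²)
r_1² = (0.21)² = 0.0441
Numerator = 0.39 − 0.0441 = 0.3459; denominator = 1 − 0.0441 = 0.9559
φ_{22} = 0.3459 / 0.9559 = 0.362

0.362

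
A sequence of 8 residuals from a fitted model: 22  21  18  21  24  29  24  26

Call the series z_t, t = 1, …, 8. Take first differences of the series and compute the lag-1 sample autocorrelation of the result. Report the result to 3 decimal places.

First differences Δz: -1, -3, 3, 3, 5, -5, 2
Mean of differences = 0.5714
Numerator Σ(Δz_t−Δz̄)(Δz_{t+1}−Δz̄) = -19.0408
Denominator Σ(Δz_t−Δz̄)² = 79.7143
r_1(Δz) = -19.0408 / 79.7143 = -0.239

-0.239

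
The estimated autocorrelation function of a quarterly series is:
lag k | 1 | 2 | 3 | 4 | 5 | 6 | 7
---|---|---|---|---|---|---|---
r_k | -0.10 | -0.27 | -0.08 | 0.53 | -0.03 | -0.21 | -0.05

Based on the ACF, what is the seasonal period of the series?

4

The largest autocorrelation is r_4 = 0.53; the remaining lags stay at or below -0.03.
The dominant spike at lag 4 indicates a seasonal period of 4.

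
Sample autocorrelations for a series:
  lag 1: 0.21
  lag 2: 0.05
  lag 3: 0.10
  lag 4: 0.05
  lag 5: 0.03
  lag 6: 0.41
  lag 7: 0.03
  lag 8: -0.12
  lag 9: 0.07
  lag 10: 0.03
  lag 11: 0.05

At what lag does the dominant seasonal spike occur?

6

The largest autocorrelation is r_6 = 0.41; the remaining lags stay at or below 0.21. The elevated value at lag 1 (0.21), dropping to 0.05 at lag 2, reflects decaying short-term dependence rather than seasonality.
The dominant spike at lag 6 indicates a seasonal period of 6.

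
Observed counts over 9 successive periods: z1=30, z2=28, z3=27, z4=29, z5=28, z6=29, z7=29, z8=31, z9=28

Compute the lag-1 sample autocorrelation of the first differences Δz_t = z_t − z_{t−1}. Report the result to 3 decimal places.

First differences Δz: -2, -1, 2, -1, 1, 0, 2, -3
Mean of differences = -0.2500
Numerator Σ(Δz_t−Δz̄)(Δz_{t+1}−Δz̄) = -8.3125
Denominator Σ(Δz_t−Δz̄)² = 23.5000
r_1(Δz) = -8.3125 / 23.5000 = -0.354

-0.354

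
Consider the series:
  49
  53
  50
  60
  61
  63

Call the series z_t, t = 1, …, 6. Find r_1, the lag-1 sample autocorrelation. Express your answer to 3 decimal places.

0.380

Mean z̄ = (49 + 53 + 50 + 60 + 61 + 63)/6 = 56.0000
Σ(z_t−z̄)(z_{t+1}−z̄) = (21.0000) + (18.0000) + (-24.0000) + (20.0000) + (35.0000) = 70.0000
Denominator Σ(z_t−z̄)² = 184.0000
r_1 = 70.0000 / 184.0000 = 0.380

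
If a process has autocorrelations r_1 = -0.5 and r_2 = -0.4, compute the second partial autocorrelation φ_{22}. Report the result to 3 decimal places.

-0.867

φ_{22} = (r_2 − r_1²) / (1 − r_1²)
r_1² = (-0.5)² = 0.25
Numerator = -0.4 − 0.2500 = -0.6500; denominator = 1 − 0.2500 = 0.7500
φ_{22} = -0.6500 / 0.7500 = -0.867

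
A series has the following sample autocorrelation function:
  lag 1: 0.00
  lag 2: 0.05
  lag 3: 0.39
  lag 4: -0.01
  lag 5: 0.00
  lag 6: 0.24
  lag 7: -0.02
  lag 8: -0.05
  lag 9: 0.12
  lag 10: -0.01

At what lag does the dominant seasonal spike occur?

3

The largest autocorrelation is r_3 = 0.39, with a weaker echo at lag 6 (0.24); the remaining lags stay at or below 0.12.
The dominant spike at lag 3 indicates a seasonal period of 3.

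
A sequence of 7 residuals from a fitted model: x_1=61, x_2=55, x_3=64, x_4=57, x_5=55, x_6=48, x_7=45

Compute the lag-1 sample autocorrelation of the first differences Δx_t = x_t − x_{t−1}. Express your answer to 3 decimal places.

-0.506

First differences Δx: -6, 9, -7, -2, -7, -3
Mean of differences = -2.6667
Numerator Σ(Δx_t−Δx̄)(Δx_{t+1}−Δx̄) = -93.7778
Denominator Σ(Δx_t−Δx̄)² = 185.3333
r_1(Δx) = -93.7778 / 185.3333 = -0.506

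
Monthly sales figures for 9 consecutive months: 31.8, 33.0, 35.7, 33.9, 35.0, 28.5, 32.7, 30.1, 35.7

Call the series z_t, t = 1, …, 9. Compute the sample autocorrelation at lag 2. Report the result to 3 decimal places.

Mean z̄ = (31.8 + 33.0 + 35.7 + 33.9 + 35.0 + 28.5 + 32.7 + 30.1 + 35.7)/9 = 32.9333
Σ(z_t−z̄)(z_{t+2}−z̄) = (-3.1356) + (0.0644) + (5.7178) + (-4.2856) + (-0.4822) + (12.5611) + (-0.6456) = 9.7944
Denominator Σ(z_t−z̄)² = 49.5400
r_2 = 9.7944 / 49.5400 = 0.198

0.198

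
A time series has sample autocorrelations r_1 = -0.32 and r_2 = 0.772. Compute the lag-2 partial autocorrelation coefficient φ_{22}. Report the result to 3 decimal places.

φ_{22} = (r_2 − r_1²) / (1 − r_1²)
r_1² = (-0.32)² = 0.1024
Numerator = 0.772 − 0.1024 = 0.6696; denominator = 1 − 0.1024 = 0.8976
φ_{22} = 0.6696 / 0.8976 = 0.746

0.746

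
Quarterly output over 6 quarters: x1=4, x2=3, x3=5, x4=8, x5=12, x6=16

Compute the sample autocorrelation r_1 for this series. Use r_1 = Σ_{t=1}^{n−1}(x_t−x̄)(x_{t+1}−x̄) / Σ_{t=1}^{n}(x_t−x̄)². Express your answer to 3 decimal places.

0.515

Mean x̄ = (4 + 3 + 5 + 8 + 12 + 16)/6 = 8.0000
Numerator Σ_{t=1}^{5}(x_t−x̄)(x_{t+1}−x̄) = 67.0000
Denominator Σ(x_t−x̄)² = 130.0000
r_1 = 67.0000 / 130.0000 = 0.515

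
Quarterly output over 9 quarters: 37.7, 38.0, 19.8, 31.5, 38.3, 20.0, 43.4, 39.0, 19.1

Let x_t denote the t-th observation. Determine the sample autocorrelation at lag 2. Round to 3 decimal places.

Mean x̄ = (37.7 + 38.0 + 19.8 + 31.5 + 38.3 + 20.0 + 43.4 + 39.0 + 19.1)/9 = 31.8667
Numerator Σ_{t=1}^{7}(x_t−x̄)(x_{t+2}−x̄) = -303.6089
Denominator Σ(x_t−x̄)² = 746.4800
r_2 = -303.6089 / 746.4800 = -0.407

-0.407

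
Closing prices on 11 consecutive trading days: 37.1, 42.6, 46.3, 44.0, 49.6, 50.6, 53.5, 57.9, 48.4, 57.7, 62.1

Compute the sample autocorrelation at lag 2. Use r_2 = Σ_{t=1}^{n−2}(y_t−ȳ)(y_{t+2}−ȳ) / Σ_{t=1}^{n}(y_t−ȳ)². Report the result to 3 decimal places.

Mean ȳ = (37.1 + 42.6 + 46.3 + 44.0 + 49.6 + 50.6 + 53.5 + 57.9 + 48.4 + 57.7 + 62.1)/11 = 49.9818
Numerator Σ_{t=1}^{9}(y_t−ȳ)(y_{t+2}−ȳ) = 129.2248
Denominator Σ(y_t−ȳ)² = 554.2964
r_2 = 129.2248 / 554.2964 = 0.233

0.233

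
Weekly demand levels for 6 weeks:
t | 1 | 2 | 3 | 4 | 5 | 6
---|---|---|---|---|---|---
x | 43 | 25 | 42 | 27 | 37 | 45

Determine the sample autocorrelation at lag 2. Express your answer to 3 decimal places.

0.182

Mean x̄ = (43 + 25 + 42 + 27 + 37 + 45)/6 = 36.5000
Σ(x_t−x̄)(x_{t+2}−x̄) = (35.7500) + (109.2500) + (2.7500) + (-80.7500) = 67.0000
Denominator Σ(x_t−x̄)² = 367.5000
r_2 = 67.0000 / 367.5000 = 0.182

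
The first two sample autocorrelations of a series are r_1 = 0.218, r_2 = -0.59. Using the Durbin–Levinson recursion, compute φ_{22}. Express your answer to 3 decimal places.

-0.669

φ_{22} = (r_2 − r_1²) / (1 − r_1²)
r_1² = (0.218)² = 0.047524
Numerator = -0.59 − 0.0475 = -0.6375; denominator = 1 − 0.0475 = 0.9525
φ_{22} = -0.6375 / 0.9525 = -0.669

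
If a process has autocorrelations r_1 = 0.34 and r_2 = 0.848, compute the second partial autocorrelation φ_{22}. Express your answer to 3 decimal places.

0.828

φ_{22} = (r_2 − r_1²) / (1 − r_1²)
r_1² = (0.34)² = 0.1156
Numerator = 0.848 − 0.1156 = 0.7324; denominator = 1 − 0.1156 = 0.8844
φ_{22} = 0.7324 / 0.8844 = 0.828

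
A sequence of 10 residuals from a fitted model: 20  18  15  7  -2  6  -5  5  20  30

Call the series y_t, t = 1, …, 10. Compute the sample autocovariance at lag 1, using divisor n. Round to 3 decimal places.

Mean ȳ = (20 + 18 + 15 + 7 − 2 + 6 − 5 + 5 + 20 + 30)/10 = 11.4000
Σ_{t=1}^{9}(y_t−ȳ)(y_{t+1}−ȳ) = 494.4400
γ_1 = 494.4400 / 10 = 49.444

49.444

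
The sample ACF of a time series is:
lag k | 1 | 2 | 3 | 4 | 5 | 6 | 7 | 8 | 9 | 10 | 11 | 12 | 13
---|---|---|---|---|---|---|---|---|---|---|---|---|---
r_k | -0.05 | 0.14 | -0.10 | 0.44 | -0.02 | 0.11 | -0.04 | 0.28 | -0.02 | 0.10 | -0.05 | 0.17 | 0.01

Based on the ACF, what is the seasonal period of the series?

The largest autocorrelation is r_4 = 0.44, with weaker echoes at lags 8 (0.28) and 12 (0.17); the remaining lags stay at or below 0.14.
The dominant spike at lag 4 indicates a seasonal period of 4.

4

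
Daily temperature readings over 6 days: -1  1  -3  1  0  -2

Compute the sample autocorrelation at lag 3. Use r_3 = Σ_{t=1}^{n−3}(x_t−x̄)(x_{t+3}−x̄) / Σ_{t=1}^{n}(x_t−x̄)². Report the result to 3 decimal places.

0.275

Mean x̄ = (-1 + 1 − 3 + 1 + 0 − 2)/6 = -0.6667
Numerator Σ_{t=1}^{3}(x_t−x̄)(x_{t+3}−x̄) = 3.6667
Denominator Σ(x_t−x̄)² = 13.3333
r_3 = 3.6667 / 13.3333 = 0.275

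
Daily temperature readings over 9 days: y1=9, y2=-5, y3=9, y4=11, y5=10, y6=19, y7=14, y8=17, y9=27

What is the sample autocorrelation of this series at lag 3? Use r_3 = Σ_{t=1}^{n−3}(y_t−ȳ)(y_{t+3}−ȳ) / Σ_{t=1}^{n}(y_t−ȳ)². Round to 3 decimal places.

Mean ȳ = (9 − 5 + 9 + 11 + 10 + 19 + 14 + 17 + 27)/9 = 12.3333
Numerator Σ_{t=1}^{6}(y_t−ȳ)(y_{t+3}−ȳ) = 107.3333
Denominator Σ(y_t−ȳ)² = 614.0000
r_3 = 107.3333 / 614.0000 = 0.175

0.175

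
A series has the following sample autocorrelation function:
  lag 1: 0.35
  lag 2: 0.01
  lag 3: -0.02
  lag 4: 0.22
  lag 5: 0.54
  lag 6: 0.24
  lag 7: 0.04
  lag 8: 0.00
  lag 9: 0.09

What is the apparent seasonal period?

The largest autocorrelation is r_5 = 0.54; the remaining lags stay at or below 0.35. The elevated value at lag 1 (0.35), dropping to 0.01 at lag 2, reflects decaying short-term dependence rather than seasonality.
The dominant spike at lag 5 indicates a seasonal period of 5.

5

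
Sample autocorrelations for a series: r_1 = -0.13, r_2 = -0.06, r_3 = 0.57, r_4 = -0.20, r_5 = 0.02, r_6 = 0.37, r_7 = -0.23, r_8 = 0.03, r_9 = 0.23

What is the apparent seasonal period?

3

The largest autocorrelation is r_3 = 0.57, with weaker echoes at lags 6 (0.37) and 9 (0.23); the remaining lags stay at or below 0.03.
The dominant spike at lag 3 indicates a seasonal period of 3.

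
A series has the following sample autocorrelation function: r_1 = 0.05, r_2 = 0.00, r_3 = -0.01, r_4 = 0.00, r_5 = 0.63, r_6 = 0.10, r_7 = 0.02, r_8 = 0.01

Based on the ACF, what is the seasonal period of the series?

The largest autocorrelation is r_5 = 0.63; the remaining lags stay at or below 0.10.
The dominant spike at lag 5 indicates a seasonal period of 5.

5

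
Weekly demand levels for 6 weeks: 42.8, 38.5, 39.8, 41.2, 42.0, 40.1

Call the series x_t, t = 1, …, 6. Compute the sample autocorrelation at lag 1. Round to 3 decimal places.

Mean x̄ = (42.8 + 38.5 + 39.8 + 41.2 + 42.0 + 40.1)/6 = 40.7333
Deviations from mean: 2.0667, -2.2333, -0.9333, 0.4667, 1.2667, -0.6333
Σ(x_t−x̄)(x_{t+1}−x̄) = (-4.6156) + (2.0844) + (-0.4356) + (0.5911) + (-0.8022) = -3.1778
Denominator Σ(x_t−x̄)² = 12.3533
r_1 = -3.1778 / 12.3533 = -0.257

-0.257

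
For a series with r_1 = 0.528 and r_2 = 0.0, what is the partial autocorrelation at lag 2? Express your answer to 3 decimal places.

φ_{22} = (r_2 − r_1²) / (1 − r_1²)
r_1² = (0.528)² = 0.278784
Numerator = 0.0 − 0.2788 = -0.2788; denominator = 1 − 0.2788 = 0.7212
φ_{22} = -0.2788 / 0.7212 = -0.387

-0.387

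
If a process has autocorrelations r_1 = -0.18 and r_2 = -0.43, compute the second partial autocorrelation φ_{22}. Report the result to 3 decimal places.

-0.478

φ_{22} = (r_2 − r_1²) / (1 − r_1²)
r_1² = (-0.18)² = 0.0324
Numerator = -0.43 − 0.0324 = -0.4624; denominator = 1 − 0.0324 = 0.9676
φ_{22} = -0.4624 / 0.9676 = -0.478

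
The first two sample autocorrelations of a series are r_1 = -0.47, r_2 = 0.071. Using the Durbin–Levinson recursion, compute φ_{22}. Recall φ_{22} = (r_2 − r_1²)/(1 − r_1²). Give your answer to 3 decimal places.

-0.192

φ_{22} = (r_2 − r_1²) / (1 − r_1²)
r_1² = (-0.47)² = 0.2209
Numerator = 0.071 − 0.2209 = -0.1499; denominator = 1 − 0.2209 = 0.7791
φ_{22} = -0.1499 / 0.7791 = -0.192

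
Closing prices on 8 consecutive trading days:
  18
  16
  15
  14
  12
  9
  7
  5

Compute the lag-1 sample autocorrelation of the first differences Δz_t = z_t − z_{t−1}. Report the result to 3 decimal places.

0.293

First differences Δz: -2, -1, -1, -2, -3, -2, -2
Mean of differences = -1.8571
Numerator Σ(Δz_t−Δz̄)(Δz_{t+1}−Δz̄) = 0.8367
Denominator Σ(Δz_t−Δz̄)² = 2.8571
r_1(Δz) = 0.8367 / 2.8571 = 0.293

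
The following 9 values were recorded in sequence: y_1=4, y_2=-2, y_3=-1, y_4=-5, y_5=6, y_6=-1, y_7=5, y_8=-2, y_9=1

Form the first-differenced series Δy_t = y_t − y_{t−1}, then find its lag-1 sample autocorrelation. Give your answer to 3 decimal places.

First differences Δy: -6, 1, -4, 11, -7, 6, -7, 3
Mean of differences = -0.3750
Numerator Σ(Δy_t−Δȳ)(Δy_{t+1}−Δȳ) = -236.1406
Denominator Σ(Δy_t−Δȳ)² = 315.8750
r_1(Δy) = -236.1406 / 315.8750 = -0.748

-0.748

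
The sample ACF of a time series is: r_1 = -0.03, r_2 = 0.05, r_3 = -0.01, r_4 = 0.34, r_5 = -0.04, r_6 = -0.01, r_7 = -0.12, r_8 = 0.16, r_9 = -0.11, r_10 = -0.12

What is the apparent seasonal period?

The largest autocorrelation is r_4 = 0.34, with a weaker echo at lag 8 (0.16); the remaining lags stay at or below 0.05.
The dominant spike at lag 4 indicates a seasonal period of 4.

4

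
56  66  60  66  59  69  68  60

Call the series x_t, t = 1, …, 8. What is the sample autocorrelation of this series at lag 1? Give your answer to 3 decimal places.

-0.370

Mean x̄ = (56 + 66 + 60 + 66 + 59 + 69 + 68 + 60)/8 = 63.0000
Deviations from mean: -7.0000, 3.0000, -3.0000, 3.0000, -4.0000, 6.0000, 5.0000, -3.0000
Numerator Σ_{t=1}^{7}(x_t−x̄)(x_{t+1}−x̄) = -60.0000
Denominator Σ(x_t−x̄)² = 162.0000
r_1 = -60.0000 / 162.0000 = -0.370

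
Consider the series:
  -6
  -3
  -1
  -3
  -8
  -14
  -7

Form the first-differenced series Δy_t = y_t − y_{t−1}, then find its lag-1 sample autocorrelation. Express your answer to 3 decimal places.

First differences Δy: 3, 2, -2, -5, -6, 7
Mean of differences = -0.1667
Numerator Σ(Δy_t−Δȳ)(Δy_{t+1}−Δȳ) = -1.8611
Denominator Σ(Δy_t−Δȳ)² = 126.8333
r_1(Δy) = -1.8611 / 126.8333 = -0.015

-0.015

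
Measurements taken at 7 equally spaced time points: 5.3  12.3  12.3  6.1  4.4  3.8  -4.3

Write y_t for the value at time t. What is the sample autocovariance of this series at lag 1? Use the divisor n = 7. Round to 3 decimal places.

Mean ȳ = (5.3 + 12.3 + 12.3 + 6.1 + 4.4 + 3.8 − 4.3)/7 = 5.7000
Σ_{t=1}^{6}(y_t−ȳ)(y_{t+1}−ȳ) = 64.5100
γ_1 = 64.5100 / 7 = 9.216

9.216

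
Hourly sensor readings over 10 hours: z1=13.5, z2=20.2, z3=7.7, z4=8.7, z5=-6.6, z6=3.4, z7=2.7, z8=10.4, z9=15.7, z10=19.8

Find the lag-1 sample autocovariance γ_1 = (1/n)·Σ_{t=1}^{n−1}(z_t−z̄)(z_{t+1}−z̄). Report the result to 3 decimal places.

24.156

Mean z̄ = (13.5 + 20.2 + 7.7 + 8.7 − 6.6 + 3.4 + 2.7 + 10.4 + 15.7 + 19.8)/10 = 9.5500
Σ_{t=1}^{9}(z_t−z̄)(z_{t+1}−z̄) = 241.5575
γ_1 = 241.5575 / 10 = 24.156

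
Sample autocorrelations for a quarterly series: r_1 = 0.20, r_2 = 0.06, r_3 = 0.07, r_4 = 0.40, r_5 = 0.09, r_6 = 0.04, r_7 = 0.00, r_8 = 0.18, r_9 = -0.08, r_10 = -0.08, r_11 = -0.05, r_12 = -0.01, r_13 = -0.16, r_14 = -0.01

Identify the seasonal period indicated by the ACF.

4

The largest autocorrelation is r_4 = 0.40; the remaining lags stay at or below 0.20. The elevated value at lag 1 (0.20), dropping to 0.06 at lag 2, reflects decaying short-term dependence rather than seasonality.
The dominant spike at lag 4 indicates a seasonal period of 4.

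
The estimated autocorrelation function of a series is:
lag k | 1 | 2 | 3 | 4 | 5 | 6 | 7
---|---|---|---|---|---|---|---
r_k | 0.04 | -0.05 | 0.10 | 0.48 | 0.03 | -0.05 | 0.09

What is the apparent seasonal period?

4

The largest autocorrelation is r_4 = 0.48; the remaining lags stay at or below 0.10.
The dominant spike at lag 4 indicates a seasonal period of 4.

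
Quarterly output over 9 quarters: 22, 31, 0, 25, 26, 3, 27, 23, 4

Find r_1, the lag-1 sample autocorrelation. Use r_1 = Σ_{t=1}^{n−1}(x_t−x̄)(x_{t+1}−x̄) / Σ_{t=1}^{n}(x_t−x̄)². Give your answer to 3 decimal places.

Mean x̄ = (22 + 31 + 0 + 25 + 26 + 3 + 27 + 23 + 4)/9 = 17.8889
Numerator Σ_{t=1}^{8}(x_t−x̄)(x_{t+1}−x̄) = -531.0123
Denominator Σ(x_t−x̄)² = 1148.8889
r_1 = -531.0123 / 1148.8889 = -0.462

-0.462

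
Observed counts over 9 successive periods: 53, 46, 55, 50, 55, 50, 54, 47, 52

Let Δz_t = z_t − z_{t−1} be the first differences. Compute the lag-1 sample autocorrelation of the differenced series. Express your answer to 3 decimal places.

First differences Δz: -7, 9, -5, 5, -5, 4, -7, 5
Mean of differences = -0.1250
Numerator Σ(Δz_t−Δz̄)(Δz_{t+1}−Δz̄) = -240.8906
Denominator Σ(Δz_t−Δz̄)² = 294.8750
r_1(Δz) = -240.8906 / 294.8750 = -0.817

-0.817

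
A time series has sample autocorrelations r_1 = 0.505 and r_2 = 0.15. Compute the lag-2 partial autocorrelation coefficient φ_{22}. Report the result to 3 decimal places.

-0.141

φ_{22} = (r_2 − r_1²) / (1 − r_1²)
r_1² = (0.505)² = 0.255025
Numerator = 0.15 − 0.2550 = -0.1050; denominator = 1 − 0.2550 = 0.7450
φ_{22} = -0.1050 / 0.7450 = -0.141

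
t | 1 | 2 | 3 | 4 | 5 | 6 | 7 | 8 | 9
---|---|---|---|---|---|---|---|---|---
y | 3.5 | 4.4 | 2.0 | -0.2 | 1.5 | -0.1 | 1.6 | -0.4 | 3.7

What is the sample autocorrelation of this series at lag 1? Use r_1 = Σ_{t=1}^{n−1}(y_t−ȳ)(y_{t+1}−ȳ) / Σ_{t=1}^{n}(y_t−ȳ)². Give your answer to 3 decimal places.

Mean ȳ = (3.5 + 4.4 + 2.0 − 0.2 + 1.5 − 0.1 + 1.6 − 0.4 + 3.7)/9 = 1.7778
Numerator Σ_{t=1}^{8}(y_t−ȳ)(y_{t+1}−ȳ) = 2.2651
Denominator Σ(y_t−ȳ)² = 25.8756
r_1 = 2.2651 / 25.8756 = 0.088

0.088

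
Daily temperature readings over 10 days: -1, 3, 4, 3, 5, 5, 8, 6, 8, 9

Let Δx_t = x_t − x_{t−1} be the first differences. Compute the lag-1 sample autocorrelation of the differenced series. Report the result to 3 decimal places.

-0.477

First differences Δx: 4, 1, -1, 2, 0, 3, -2, 2, 1
Mean of differences = 1.1111
Numerator Σ(Δx_t−Δx̄)(Δx_{t+1}−Δx̄) = -13.7901
Denominator Σ(Δx_t−Δx̄)² = 28.8889
r_1(Δx) = -13.7901 / 28.8889 = -0.477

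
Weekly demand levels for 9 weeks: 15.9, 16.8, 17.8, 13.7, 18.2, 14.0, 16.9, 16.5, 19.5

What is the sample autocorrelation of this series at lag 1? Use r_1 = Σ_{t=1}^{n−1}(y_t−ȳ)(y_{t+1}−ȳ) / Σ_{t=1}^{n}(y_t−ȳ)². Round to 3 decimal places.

-0.472

Mean ȳ = (15.9 + 16.8 + 17.8 + 13.7 + 18.2 + 14.0 + 16.9 + 16.5 + 19.5)/9 = 16.5889
Numerator Σ_{t=1}^{8}(y_t−ȳ)(y_{t+1}−ȳ) = -13.3057
Denominator Σ(y_t−ȳ)² = 28.2089
r_1 = -13.3057 / 28.2089 = -0.472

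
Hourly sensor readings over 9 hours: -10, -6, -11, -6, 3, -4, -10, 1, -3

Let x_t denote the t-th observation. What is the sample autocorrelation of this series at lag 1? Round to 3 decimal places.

-0.030

Mean x̄ = (-10 − 6 − 11 − 6 + 3 − 4 − 10 + 1 − 3)/9 = -5.1111
Numerator Σ_{t=1}^{8}(x_t−x̄)(x_{t+1}−x̄) = -5.7901
Denominator Σ(x_t−x̄)² = 192.8889
r_1 = -5.7901 / 192.8889 = -0.030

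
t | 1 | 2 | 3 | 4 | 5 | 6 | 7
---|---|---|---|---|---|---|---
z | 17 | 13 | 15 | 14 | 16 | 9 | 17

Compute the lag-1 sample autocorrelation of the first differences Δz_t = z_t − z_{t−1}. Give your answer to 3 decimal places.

First differences Δz: -4, 2, -1, 2, -7, 8
Mean of differences = 0.0000
Numerator Σ(Δz_t−Δz̄)(Δz_{t+1}−Δz̄) = -82.0000
Denominator Σ(Δz_t−Δz̄)² = 138.0000
r_1(Δz) = -82.0000 / 138.0000 = -0.594

-0.594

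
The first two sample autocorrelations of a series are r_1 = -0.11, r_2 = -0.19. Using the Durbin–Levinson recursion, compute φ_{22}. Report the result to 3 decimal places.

φ_{22} = (r_2 − r_1²) / (1 − r_1²)
r_1² = (-0.11)² = 0.0121
Numerator = -0.19 − 0.0121 = -0.2021; denominator = 1 − 0.0121 = 0.9879
φ_{22} = -0.2021 / 0.9879 = -0.205

-0.205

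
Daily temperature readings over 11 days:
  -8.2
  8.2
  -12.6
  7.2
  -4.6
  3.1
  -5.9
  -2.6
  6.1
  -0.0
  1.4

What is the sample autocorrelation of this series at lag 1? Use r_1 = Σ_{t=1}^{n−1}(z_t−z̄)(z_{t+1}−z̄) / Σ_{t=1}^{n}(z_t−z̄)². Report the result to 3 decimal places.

Mean z̄ = (-8.2 + 8.2 − 12.6 + 7.2 − 4.6 + 3.1 − 5.9 − 2.6 + 6.1 − 0.0 + 1.4)/11 = -0.7182
Numerator Σ_{t=1}^{10}(z_t−z̄)(z_{t+1}−z̄) = -328.7758
Denominator Σ(z_t−z̄)² = 450.9164
r_1 = -328.7758 / 450.9164 = -0.729

-0.729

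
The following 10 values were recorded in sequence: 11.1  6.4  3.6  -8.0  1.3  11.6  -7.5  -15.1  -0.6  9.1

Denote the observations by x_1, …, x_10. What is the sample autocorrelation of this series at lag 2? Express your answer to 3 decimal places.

Mean x̄ = (11.1 + 6.4 + 3.6 − 8.0 + 1.3 + 11.6 − 7.5 − 15.1 − 0.6 + 9.1)/10 = 1.1900
Numerator Σ_{t=1}^{8}(x_t−x̄)(x_{t+2}−x̄) = -403.2332
Denominator Σ(x_t−x̄)² = 730.6490
r_2 = -403.2332 / 730.6490 = -0.552

-0.552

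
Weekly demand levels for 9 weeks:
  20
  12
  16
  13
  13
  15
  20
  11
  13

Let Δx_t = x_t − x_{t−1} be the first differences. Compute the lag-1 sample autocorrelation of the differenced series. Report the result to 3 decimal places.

-0.501

First differences Δx: -8, 4, -3, 0, 2, 5, -9, 2
Mean of differences = -0.8750
Numerator Σ(Δx_t−Δx̄)(Δx_{t+1}−Δx̄) = -98.6406
Denominator Σ(Δx_t−Δx̄)² = 196.8750
r_1(Δx) = -98.6406 / 196.8750 = -0.501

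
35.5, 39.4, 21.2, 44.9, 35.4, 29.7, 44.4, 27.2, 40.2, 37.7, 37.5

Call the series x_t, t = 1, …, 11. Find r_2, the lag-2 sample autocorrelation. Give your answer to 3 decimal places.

0.125

Mean x̄ = (35.5 + 39.4 + 21.2 + 44.9 + 35.4 + 29.7 + 44.4 + 27.2 + 40.2 + 37.7 + 37.5)/11 = 35.7364
Numerator Σ_{t=1}^{9}(x_t−x̄)(x_{t+2}−x̄) = 64.9783
Denominator Σ(x_t−x̄)² = 520.1255
r_2 = 64.9783 / 520.1255 = 0.125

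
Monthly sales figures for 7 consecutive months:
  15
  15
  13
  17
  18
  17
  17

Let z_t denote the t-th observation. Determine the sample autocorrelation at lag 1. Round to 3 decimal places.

Mean z̄ = (15 + 15 + 13 + 17 + 18 + 17 + 17)/7 = 16.0000
Numerator Σ_{t=1}^{6}(z_t−z̄)(z_{t+1}−z̄) = 6.0000
Denominator Σ(z_t−z̄)² = 18.0000
r_1 = 6.0000 / 18.0000 = 0.333

0.333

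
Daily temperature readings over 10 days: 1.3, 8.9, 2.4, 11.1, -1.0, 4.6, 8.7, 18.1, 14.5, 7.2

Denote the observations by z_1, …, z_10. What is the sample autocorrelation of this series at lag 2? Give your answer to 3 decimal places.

Mean z̄ = (1.3 + 8.9 + 2.4 + 11.1 − 1.0 + 4.6 + 8.7 + 18.1 + 14.5 + 7.2)/10 = 7.5800
Numerator Σ_{t=1}^{8}(z_t−z̄)(z_{t+2}−z̄) = 33.9252
Denominator Σ(z_t−z̄)² = 322.8560
r_2 = 33.9252 / 322.8560 = 0.105

0.105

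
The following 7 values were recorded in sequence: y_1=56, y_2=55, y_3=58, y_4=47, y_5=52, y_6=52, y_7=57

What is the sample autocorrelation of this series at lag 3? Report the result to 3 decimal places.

-0.530

Mean ȳ = (56 + 55 + 58 + 47 + 52 + 52 + 57)/7 = 53.8571
Deviations from mean: 2.1429, 1.1429, 4.1429, -6.8571, -1.8571, -1.8571, 3.1429
Numerator Σ_{t=1}^{4}(y_t−ȳ)(y_{t+3}−ȳ) = -46.0612
Denominator Σ(y_t−ȳ)² = 86.8571
r_3 = -46.0612 / 86.8571 = -0.530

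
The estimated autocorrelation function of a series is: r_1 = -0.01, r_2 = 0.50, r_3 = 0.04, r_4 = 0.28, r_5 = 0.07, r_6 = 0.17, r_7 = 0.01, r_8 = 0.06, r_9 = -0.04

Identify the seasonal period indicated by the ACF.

2

The largest autocorrelation is r_2 = 0.50, with weaker echoes at lags 4 (0.28) and 6 (0.17); the remaining lags stay at or below 0.07.
The dominant spike at lag 2 indicates a seasonal period of 2.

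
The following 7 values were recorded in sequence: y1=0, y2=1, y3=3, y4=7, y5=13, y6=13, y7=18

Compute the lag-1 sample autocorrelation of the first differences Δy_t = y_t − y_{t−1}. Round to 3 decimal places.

-0.393

First differences Δy: 1, 2, 4, 6, 0, 5
Mean of differences = 3.0000
Numerator Σ(Δy_t−Δȳ)(Δy_{t+1}−Δȳ) = -11.0000
Denominator Σ(Δy_t−Δȳ)² = 28.0000
r_1(Δy) = -11.0000 / 28.0000 = -0.393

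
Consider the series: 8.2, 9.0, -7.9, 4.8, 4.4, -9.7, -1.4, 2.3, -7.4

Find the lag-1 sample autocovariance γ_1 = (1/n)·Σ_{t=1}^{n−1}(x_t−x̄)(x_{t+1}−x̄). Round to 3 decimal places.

Mean x̄ = (8.2 + 9.0 − 7.9 + 4.8 + 4.4 − 9.7 − 1.4 + 2.3 − 7.4)/9 = 0.2556
Σ_{t=1}^{8}(x_t−x̄)(x_{t+1}−x̄) = -63.8886
γ_1 = -63.8886 / 9 = -7.099

-7.099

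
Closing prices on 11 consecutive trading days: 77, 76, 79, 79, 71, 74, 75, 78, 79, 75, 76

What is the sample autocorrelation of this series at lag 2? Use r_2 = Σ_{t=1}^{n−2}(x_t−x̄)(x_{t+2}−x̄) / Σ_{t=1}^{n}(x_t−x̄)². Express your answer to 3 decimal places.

Mean x̄ = (77 + 76 + 79 + 79 + 71 + 74 + 75 + 78 + 79 + 75 + 76)/11 = 76.2727
Numerator Σ_{t=1}^{9}(x_t−x̄)(x_{t+2}−x̄) = -22.9669
Denominator Σ(x_t−x̄)² = 62.1818
r_2 = -22.9669 / 62.1818 = -0.369

-0.369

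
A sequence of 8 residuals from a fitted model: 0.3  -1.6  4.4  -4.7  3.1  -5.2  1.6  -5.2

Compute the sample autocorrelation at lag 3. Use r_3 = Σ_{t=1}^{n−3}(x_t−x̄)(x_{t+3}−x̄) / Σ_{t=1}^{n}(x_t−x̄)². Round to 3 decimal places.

Mean x̄ = (0.3 − 1.6 + 4.4 − 4.7 + 3.1 − 5.2 + 1.6 − 5.2)/8 = -0.9125
Deviations from mean: 1.2125, -0.6875, 5.3125, -3.7875, 4.0125, -4.2875, 2.5125, -4.2875
Σ(x_t−x̄)(x_{t+3}−x̄) = (-4.5923) + (-2.7586) + (-22.7773) + (-9.5161) + (-17.2036) = -56.8480
Denominator Σ(x_t−x̄)² = 103.6888
r_3 = -56.8480 / 103.6888 = -0.548

-0.548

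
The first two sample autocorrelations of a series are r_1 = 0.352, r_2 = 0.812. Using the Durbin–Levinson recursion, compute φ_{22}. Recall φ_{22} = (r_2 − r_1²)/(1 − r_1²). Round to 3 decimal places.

0.785

φ_{22} = (r_2 − r_1²) / (1 − r_1²)
r_1² = (0.352)² = 0.123904
Numerator = 0.812 − 0.1239 = 0.6881; denominator = 1 − 0.1239 = 0.8761
φ_{22} = 0.6881 / 0.8761 = 0.785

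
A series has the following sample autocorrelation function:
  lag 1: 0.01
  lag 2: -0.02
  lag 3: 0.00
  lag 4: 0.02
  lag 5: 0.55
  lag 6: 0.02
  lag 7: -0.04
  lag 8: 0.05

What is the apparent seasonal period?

5

The largest autocorrelation is r_5 = 0.55; the remaining lags stay at or below 0.05.
The dominant spike at lag 5 indicates a seasonal period of 5.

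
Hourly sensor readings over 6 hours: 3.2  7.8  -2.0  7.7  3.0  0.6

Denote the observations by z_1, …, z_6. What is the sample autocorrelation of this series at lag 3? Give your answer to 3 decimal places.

Mean z̄ = (3.2 + 7.8 − 2.0 + 7.7 + 3.0 + 0.6)/6 = 3.3833
Deviations from mean: -0.1833, 4.4167, -5.3833, 4.3167, -0.3833, -2.7833
Numerator Σ_{t=1}^{3}(z_t−z̄)(z_{t+3}−z̄) = 12.4992
Denominator Σ(z_t−z̄)² = 75.0483
r_3 = 12.4992 / 75.0483 = 0.167

0.167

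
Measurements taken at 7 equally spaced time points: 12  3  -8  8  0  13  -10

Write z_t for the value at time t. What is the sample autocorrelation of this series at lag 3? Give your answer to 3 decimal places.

-0.255

Mean z̄ = (12 + 3 − 8 + 8 + 0 + 13 − 10)/7 = 2.5714
Σ(z_t−z̄)(z_{t+3}−z̄) = (51.1837) + (-1.1020) + (-110.2449) + (-68.2449) = -128.4082
Denominator Σ(z_t−z̄)² = 503.7143
r_3 = -128.4082 / 503.7143 = -0.255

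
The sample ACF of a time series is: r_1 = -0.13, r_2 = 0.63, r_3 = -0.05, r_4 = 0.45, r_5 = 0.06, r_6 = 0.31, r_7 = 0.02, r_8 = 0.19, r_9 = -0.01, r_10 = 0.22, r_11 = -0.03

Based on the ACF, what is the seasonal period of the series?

The largest autocorrelation is r_2 = 0.63, with weaker echoes at lags 4 (0.45), 6 (0.31), 8 (0.19) and 10 (0.22); the remaining lags stay at or below 0.06.
The dominant spike at lag 2 indicates a seasonal period of 2.

2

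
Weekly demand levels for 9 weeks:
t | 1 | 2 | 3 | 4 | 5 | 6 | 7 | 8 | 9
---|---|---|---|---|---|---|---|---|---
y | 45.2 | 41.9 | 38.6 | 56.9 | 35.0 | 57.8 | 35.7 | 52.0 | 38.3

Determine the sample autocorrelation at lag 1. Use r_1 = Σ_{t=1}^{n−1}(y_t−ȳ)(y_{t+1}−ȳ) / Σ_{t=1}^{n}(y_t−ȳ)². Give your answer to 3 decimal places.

Mean ȳ = (45.2 + 41.9 + 38.6 + 56.9 + 35.0 + 57.8 + 35.7 + 52.0 + 38.3)/9 = 44.6000
Numerator Σ_{t=1}^{8}(y_t−ȳ)(y_{t+1}−ȳ) = -533.9800
Denominator Σ(y_t−ȳ)² = 635.0000
r_1 = -533.9800 / 635.0000 = -0.841

-0.841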